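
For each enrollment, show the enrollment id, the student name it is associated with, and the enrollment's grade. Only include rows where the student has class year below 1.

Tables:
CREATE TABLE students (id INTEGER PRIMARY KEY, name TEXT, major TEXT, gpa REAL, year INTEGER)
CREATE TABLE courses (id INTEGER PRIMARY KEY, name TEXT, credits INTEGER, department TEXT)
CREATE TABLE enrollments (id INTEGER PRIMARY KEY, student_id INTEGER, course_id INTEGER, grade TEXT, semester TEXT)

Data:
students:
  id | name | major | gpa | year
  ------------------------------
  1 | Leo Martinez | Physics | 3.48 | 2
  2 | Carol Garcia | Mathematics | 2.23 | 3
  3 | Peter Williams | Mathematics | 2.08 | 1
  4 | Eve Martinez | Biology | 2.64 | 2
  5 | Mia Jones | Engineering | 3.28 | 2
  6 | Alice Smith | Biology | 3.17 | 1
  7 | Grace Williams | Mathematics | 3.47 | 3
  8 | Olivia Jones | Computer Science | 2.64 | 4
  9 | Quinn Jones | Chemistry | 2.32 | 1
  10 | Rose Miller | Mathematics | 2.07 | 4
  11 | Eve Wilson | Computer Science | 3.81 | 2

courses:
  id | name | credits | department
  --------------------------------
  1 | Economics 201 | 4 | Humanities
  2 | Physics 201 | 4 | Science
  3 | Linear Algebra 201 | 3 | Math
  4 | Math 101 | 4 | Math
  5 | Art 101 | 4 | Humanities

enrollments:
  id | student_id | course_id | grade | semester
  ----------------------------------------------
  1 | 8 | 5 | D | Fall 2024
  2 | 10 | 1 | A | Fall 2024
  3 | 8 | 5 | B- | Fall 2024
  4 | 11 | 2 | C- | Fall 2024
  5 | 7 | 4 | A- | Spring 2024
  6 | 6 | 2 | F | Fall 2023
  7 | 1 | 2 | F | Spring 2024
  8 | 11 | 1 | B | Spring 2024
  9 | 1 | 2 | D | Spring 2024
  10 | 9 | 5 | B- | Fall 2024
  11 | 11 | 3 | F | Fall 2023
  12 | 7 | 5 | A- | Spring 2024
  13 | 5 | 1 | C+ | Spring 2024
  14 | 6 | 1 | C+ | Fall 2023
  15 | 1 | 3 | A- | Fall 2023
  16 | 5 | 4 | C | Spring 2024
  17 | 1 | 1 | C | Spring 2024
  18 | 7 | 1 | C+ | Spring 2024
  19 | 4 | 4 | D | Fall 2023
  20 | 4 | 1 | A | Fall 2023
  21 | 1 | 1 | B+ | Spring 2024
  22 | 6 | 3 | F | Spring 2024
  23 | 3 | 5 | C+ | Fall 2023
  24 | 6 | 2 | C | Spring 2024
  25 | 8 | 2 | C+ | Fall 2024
SELECT c.id, p.name AS student, c.grade FROM enrollments c JOIN students p ON c.student_id = p.id WHERE p.year < 1

Execution result:
(no rows)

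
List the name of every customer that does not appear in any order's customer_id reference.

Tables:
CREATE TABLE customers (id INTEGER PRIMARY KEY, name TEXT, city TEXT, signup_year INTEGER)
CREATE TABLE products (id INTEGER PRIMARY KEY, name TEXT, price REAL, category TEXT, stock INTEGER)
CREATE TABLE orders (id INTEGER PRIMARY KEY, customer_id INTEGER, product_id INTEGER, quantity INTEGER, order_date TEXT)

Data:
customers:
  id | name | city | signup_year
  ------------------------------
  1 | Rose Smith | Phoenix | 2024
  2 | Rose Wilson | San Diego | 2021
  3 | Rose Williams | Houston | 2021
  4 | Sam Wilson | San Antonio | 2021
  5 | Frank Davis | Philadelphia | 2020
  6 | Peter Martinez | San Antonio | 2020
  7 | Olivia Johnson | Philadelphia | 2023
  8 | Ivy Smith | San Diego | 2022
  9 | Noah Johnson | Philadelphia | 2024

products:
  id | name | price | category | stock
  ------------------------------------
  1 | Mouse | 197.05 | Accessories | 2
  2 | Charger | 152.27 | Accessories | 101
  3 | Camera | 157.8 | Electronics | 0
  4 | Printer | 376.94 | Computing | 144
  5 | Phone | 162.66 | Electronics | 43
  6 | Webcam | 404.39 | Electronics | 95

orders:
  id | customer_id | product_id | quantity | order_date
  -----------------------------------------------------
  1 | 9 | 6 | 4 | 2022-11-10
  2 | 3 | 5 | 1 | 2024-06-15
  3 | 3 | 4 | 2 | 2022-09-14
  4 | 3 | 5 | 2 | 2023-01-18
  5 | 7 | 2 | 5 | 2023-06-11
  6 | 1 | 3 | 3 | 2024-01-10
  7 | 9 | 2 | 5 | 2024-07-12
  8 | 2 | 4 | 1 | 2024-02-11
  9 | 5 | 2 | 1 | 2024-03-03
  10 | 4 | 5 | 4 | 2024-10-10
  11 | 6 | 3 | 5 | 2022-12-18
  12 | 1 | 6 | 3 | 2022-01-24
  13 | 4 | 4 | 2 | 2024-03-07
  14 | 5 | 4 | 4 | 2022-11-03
SELECT p.name FROM customers p LEFT JOIN orders c ON c.customer_id = p.id WHERE c.id IS NULL

Execution result:
Ivy Smith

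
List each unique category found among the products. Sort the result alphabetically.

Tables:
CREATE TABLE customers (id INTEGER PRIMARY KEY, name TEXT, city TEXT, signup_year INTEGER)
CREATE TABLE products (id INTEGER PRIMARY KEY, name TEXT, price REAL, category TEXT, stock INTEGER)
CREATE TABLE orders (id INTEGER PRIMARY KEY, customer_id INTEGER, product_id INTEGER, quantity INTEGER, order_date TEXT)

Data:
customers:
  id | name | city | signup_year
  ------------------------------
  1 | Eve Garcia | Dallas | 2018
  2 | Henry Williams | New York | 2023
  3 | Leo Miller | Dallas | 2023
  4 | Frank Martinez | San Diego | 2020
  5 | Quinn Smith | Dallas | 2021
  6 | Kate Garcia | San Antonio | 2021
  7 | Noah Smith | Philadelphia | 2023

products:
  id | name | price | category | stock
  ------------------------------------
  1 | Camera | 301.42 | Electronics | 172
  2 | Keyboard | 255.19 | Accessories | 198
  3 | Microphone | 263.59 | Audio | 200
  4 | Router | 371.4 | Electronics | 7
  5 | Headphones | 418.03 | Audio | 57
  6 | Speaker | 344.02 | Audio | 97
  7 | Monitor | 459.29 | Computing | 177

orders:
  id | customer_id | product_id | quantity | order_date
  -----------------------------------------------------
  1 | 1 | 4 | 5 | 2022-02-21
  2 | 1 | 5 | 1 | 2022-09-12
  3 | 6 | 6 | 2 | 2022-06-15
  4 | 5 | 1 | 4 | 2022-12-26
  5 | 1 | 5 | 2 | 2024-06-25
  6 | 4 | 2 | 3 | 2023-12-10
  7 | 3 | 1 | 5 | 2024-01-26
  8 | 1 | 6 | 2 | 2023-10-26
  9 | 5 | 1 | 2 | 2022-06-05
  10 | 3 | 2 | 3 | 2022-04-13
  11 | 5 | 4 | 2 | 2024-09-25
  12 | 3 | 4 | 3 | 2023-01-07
SELECT DISTINCT category FROM products ORDER BY category

Execution result:
category
Accessories
Audio
Computing
Electronics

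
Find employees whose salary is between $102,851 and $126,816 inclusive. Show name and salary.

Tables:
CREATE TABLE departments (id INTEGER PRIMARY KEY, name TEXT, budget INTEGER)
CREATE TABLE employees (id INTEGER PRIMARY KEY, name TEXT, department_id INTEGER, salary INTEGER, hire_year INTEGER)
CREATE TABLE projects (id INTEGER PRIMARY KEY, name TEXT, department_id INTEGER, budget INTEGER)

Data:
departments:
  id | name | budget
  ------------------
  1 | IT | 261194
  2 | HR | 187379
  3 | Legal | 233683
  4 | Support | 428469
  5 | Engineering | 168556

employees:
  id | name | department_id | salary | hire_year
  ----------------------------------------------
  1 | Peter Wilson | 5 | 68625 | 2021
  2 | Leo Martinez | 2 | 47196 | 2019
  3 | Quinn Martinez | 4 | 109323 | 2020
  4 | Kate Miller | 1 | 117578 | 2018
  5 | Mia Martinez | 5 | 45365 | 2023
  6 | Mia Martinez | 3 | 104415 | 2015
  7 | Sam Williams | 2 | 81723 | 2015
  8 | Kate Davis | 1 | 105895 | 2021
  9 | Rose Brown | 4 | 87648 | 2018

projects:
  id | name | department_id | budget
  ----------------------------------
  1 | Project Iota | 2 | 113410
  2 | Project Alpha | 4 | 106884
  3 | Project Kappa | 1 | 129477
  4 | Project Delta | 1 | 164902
SELECT name, salary FROM employees WHERE salary BETWEEN 102851 AND 126816

Execution result:
name | salary
Quinn Martinez | 109323
Kate Miller | 117578
Mia Martinez | 104415
Kate Davis | 105895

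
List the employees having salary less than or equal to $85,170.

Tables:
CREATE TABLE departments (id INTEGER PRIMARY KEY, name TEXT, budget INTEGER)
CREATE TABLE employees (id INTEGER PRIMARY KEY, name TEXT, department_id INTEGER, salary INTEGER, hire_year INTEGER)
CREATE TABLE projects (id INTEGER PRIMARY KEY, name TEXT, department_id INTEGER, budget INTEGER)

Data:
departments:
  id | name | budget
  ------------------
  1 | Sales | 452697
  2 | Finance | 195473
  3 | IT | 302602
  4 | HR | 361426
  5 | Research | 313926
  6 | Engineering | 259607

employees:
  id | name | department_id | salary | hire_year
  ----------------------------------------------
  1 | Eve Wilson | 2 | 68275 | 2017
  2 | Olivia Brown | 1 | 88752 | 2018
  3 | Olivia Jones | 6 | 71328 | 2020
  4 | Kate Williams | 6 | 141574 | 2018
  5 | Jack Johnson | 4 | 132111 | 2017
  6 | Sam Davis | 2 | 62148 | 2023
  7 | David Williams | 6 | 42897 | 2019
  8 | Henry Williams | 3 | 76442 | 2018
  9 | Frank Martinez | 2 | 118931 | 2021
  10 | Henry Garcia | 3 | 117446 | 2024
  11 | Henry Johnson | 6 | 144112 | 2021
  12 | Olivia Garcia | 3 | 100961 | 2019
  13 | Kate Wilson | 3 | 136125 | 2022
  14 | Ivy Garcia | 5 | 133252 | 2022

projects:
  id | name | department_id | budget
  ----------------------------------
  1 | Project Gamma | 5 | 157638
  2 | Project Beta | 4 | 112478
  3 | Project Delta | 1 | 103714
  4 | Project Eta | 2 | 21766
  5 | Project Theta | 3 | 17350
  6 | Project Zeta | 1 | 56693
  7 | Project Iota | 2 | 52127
SELECT name, salary FROM employees WHERE salary <= 85170

Execution result:
name | salary
Eve Wilson | 68275
Olivia Jones | 71328
Sam Davis | 62148
David Williams | 42897
Henry Williams | 76442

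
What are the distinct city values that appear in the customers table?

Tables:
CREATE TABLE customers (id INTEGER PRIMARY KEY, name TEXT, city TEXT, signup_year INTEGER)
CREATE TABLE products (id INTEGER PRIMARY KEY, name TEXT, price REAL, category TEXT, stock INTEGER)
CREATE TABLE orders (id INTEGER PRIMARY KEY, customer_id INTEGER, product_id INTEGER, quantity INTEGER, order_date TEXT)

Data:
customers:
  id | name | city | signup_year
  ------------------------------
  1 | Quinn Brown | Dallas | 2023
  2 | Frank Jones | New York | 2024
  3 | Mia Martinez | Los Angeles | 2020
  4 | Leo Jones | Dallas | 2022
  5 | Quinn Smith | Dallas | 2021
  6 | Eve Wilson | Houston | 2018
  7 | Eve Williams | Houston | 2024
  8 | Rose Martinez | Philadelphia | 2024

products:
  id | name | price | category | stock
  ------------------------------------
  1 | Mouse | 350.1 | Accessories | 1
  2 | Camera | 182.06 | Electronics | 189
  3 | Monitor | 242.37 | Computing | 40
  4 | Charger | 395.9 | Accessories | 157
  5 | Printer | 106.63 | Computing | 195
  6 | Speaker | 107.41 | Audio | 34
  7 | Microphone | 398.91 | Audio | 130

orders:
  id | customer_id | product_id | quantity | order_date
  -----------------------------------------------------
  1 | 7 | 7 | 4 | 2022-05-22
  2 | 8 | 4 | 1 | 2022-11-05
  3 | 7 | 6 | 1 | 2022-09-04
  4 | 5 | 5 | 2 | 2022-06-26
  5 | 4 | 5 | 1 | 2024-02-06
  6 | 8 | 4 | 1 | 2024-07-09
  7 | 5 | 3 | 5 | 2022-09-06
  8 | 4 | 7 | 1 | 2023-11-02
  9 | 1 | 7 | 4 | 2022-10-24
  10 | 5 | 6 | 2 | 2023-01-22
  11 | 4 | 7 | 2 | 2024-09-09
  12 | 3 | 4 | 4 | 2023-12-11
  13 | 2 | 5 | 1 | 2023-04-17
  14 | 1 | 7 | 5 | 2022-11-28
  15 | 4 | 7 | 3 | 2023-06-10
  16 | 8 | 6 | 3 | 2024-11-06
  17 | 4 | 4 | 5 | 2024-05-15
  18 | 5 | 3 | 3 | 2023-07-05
SELECT DISTINCT city FROM customers

Execution result:
city
Dallas
New York
Los Angeles
Houston
Philadelphia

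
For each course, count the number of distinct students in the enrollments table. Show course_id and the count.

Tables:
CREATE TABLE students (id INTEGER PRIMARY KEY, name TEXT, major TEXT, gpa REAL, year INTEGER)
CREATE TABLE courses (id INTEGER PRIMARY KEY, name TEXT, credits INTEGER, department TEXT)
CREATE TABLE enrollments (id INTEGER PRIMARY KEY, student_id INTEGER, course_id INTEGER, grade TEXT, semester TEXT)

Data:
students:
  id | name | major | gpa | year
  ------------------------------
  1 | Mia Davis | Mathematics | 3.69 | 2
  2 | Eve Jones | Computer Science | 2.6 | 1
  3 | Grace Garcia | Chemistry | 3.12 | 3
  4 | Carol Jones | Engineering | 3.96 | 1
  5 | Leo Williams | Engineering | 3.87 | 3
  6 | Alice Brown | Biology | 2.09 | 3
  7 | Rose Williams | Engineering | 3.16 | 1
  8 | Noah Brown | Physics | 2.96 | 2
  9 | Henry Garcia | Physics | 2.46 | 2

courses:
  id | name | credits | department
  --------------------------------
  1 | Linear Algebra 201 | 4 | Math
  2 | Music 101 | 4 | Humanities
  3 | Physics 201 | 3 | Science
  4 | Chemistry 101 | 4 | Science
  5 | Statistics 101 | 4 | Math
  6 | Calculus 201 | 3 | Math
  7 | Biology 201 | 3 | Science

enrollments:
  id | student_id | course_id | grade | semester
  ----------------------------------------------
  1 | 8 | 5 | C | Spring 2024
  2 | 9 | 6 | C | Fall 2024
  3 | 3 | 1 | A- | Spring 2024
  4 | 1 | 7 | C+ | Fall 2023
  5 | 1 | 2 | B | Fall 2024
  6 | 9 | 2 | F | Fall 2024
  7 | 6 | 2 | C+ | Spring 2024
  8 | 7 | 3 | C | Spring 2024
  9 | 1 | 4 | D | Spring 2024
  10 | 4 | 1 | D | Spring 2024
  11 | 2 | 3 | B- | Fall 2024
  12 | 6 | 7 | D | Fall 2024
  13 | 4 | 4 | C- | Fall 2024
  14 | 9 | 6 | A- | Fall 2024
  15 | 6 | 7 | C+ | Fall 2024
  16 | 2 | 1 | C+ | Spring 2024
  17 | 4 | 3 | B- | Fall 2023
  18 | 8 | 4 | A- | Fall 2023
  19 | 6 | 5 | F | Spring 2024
SELECT course_id, COUNT(DISTINCT student_id) AS distinct_student_count FROM enrollments GROUP BY course_id

Execution result:
course_id | distinct_student_count
1 | 3
2 | 3
3 | 3
4 | 3
5 | 2
6 | 1
7 | 2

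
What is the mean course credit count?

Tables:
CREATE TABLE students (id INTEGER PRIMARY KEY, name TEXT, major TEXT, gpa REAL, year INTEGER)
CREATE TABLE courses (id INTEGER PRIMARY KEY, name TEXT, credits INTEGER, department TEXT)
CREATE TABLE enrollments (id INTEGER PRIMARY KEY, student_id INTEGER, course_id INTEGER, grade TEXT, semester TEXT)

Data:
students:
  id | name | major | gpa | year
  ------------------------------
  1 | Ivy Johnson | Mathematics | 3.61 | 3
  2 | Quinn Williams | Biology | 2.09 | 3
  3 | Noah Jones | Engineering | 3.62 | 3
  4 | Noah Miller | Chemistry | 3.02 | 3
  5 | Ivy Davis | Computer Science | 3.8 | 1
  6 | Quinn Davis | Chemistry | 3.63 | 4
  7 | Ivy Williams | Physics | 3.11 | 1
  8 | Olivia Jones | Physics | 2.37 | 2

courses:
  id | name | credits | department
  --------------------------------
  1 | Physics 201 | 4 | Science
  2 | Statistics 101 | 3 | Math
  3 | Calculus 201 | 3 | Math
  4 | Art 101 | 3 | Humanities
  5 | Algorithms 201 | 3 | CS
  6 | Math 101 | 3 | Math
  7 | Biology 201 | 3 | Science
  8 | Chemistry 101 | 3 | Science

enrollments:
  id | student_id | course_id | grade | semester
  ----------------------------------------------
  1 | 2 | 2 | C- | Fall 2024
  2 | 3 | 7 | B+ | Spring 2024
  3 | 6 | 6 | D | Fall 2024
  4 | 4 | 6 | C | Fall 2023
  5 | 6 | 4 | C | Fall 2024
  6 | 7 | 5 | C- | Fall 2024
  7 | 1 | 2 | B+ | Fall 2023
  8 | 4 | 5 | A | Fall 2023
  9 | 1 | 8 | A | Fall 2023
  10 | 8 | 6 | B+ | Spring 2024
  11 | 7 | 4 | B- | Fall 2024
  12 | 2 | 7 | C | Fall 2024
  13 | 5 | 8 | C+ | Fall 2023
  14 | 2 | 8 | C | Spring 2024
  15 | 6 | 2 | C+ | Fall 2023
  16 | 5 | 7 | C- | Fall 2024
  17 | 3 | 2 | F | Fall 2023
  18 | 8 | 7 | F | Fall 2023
SELECT AVG(credits) FROM courses

Execution result:
3.13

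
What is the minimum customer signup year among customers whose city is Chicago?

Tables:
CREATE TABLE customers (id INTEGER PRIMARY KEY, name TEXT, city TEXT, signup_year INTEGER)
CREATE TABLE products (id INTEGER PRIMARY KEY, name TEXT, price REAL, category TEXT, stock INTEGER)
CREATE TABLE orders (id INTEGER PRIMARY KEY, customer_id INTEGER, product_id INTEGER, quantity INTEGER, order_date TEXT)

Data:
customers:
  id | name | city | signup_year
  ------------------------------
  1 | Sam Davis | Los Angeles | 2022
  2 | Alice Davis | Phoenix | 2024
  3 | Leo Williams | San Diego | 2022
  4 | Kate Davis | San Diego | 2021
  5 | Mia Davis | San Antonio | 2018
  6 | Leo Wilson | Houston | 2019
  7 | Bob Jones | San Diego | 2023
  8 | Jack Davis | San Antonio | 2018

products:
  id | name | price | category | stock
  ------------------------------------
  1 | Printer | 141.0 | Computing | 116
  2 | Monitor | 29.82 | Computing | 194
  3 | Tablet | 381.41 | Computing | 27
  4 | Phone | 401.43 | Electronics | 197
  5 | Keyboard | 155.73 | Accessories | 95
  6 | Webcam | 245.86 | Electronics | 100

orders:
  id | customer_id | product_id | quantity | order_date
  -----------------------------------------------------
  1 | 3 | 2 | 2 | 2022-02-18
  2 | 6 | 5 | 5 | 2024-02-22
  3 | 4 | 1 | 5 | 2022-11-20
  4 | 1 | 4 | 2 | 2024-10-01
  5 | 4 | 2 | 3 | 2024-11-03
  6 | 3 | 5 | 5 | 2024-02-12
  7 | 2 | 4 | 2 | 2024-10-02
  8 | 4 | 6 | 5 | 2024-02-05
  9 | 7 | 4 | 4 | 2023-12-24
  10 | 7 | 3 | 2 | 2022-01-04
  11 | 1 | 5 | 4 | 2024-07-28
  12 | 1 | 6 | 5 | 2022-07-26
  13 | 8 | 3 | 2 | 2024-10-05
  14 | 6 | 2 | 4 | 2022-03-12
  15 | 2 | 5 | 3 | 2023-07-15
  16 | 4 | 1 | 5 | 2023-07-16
SELECT MIN(signup_year) FROM customers WHERE city = 'Chicago'

Execution result:
NULL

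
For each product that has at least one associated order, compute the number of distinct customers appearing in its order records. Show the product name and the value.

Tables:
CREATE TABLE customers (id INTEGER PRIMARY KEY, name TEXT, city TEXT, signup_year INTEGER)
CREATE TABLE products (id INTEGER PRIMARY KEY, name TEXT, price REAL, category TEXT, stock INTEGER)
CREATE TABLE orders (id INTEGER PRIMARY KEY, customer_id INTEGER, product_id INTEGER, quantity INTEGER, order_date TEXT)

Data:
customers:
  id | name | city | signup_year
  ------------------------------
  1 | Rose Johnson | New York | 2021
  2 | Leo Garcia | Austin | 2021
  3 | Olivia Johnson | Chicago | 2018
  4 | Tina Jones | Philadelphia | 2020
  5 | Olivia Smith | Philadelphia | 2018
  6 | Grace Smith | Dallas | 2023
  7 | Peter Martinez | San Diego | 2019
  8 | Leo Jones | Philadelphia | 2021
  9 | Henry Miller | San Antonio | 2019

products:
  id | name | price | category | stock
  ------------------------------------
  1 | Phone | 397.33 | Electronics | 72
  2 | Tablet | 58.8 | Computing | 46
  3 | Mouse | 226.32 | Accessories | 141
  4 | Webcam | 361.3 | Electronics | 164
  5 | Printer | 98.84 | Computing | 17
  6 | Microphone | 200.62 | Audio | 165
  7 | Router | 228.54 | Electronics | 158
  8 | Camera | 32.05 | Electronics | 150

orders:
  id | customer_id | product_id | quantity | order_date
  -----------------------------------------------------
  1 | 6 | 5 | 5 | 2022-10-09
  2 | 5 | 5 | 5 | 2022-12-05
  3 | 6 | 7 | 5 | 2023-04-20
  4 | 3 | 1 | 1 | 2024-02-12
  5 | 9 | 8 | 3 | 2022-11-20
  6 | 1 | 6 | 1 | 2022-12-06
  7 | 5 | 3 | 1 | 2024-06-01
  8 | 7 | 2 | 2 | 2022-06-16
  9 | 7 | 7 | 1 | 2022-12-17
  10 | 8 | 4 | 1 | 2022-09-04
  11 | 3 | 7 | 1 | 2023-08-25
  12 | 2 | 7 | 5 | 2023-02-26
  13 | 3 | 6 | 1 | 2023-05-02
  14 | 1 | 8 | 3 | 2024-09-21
SELECT p.name, COUNT(DISTINCT c.customer_id) AS distinct_customer_count FROM orders c JOIN products p ON c.product_id = p.id GROUP BY p.id, p.name

Execution result:
name | distinct_customer_count
Phone | 1
Tablet | 1
Mouse | 1
Webcam | 1
Printer | 2
Microphone | 2
Router | 4
Camera | 2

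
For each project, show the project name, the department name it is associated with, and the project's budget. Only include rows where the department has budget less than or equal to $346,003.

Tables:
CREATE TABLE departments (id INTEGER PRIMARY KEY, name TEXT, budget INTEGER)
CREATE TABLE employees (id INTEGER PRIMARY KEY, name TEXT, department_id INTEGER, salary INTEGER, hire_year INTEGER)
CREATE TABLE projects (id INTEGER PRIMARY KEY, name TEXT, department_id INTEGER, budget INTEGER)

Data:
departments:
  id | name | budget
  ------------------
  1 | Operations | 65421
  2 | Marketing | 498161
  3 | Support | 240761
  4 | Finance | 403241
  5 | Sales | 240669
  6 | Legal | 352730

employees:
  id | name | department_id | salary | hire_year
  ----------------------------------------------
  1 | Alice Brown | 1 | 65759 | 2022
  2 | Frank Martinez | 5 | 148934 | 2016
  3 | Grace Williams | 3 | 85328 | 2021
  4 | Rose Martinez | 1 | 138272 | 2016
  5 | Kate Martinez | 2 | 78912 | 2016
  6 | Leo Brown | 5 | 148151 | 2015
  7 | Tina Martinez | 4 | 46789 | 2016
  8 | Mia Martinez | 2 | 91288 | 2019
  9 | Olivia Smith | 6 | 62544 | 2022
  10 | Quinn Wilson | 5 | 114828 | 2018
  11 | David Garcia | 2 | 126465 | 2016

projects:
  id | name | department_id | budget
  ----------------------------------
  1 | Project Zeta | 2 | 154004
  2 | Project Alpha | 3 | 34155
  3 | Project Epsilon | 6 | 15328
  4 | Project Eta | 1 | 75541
SELECT c.name, p.name AS department, c.budget FROM projects c JOIN departments p ON c.department_id = p.id WHERE p.budget <= 346003

Execution result:
name | department | budget
Project Alpha | Support | 34155
Project Eta | Operations | 75541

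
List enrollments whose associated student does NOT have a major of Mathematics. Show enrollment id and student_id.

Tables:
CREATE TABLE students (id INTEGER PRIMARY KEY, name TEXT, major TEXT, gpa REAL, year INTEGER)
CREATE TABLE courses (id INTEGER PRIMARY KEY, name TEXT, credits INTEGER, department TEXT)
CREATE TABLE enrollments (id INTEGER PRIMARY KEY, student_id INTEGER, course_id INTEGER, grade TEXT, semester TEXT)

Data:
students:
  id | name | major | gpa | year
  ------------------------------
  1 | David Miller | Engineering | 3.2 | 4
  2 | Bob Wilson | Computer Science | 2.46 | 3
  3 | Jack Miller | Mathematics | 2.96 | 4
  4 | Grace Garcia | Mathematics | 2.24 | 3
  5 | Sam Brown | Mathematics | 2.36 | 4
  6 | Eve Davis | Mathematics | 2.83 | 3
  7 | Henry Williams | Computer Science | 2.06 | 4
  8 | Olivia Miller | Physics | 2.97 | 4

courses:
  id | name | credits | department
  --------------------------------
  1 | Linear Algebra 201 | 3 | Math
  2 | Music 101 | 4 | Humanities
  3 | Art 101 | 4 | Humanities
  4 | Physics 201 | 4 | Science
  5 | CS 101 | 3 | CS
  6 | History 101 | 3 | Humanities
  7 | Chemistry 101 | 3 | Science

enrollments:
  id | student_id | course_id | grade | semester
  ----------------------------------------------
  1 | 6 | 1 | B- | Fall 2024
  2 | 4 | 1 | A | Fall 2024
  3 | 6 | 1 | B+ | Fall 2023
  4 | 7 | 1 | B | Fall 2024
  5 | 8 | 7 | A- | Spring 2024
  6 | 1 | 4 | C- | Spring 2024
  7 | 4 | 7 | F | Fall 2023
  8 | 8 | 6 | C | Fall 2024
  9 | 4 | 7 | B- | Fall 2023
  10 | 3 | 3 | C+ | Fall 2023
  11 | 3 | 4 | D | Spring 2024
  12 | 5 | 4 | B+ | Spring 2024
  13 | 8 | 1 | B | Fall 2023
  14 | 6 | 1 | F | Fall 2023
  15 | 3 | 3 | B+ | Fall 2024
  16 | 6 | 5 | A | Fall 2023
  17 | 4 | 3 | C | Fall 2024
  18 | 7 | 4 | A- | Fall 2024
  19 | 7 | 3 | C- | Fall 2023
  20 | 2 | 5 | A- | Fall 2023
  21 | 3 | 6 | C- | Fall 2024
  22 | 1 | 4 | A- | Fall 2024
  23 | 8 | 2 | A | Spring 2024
SELECT id, student_id FROM enrollments WHERE student_id NOT IN (SELECT id FROM students WHERE major = 'Mathematics')

Execution result:
id | student_id
4 | 7
5 | 8
6 | 1
8 | 8
13 | 8
18 | 7
19 | 7
20 | 2
22 | 1
23 | 8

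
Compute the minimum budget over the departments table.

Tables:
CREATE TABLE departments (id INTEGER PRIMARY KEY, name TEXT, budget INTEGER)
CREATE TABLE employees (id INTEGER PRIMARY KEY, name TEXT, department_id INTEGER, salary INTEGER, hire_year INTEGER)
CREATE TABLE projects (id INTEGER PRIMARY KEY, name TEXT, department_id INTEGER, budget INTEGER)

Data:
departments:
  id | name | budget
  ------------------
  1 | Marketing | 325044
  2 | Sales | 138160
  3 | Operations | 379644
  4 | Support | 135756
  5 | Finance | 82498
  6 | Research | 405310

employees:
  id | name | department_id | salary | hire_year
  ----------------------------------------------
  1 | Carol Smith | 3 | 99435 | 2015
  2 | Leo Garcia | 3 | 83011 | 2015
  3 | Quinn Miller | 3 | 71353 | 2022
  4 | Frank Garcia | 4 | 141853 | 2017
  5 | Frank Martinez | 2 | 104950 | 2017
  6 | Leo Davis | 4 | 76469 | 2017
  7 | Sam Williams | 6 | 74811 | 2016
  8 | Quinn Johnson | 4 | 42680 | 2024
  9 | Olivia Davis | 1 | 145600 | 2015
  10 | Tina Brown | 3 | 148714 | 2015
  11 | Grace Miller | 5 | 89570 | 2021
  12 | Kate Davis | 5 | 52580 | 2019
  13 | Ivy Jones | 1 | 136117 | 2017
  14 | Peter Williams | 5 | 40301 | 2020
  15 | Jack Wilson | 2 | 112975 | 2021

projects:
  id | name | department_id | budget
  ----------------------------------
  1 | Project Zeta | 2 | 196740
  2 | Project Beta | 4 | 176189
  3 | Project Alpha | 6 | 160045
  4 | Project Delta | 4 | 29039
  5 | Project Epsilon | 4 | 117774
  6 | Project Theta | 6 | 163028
SELECT MIN(budget) FROM departments

Execution result:
82498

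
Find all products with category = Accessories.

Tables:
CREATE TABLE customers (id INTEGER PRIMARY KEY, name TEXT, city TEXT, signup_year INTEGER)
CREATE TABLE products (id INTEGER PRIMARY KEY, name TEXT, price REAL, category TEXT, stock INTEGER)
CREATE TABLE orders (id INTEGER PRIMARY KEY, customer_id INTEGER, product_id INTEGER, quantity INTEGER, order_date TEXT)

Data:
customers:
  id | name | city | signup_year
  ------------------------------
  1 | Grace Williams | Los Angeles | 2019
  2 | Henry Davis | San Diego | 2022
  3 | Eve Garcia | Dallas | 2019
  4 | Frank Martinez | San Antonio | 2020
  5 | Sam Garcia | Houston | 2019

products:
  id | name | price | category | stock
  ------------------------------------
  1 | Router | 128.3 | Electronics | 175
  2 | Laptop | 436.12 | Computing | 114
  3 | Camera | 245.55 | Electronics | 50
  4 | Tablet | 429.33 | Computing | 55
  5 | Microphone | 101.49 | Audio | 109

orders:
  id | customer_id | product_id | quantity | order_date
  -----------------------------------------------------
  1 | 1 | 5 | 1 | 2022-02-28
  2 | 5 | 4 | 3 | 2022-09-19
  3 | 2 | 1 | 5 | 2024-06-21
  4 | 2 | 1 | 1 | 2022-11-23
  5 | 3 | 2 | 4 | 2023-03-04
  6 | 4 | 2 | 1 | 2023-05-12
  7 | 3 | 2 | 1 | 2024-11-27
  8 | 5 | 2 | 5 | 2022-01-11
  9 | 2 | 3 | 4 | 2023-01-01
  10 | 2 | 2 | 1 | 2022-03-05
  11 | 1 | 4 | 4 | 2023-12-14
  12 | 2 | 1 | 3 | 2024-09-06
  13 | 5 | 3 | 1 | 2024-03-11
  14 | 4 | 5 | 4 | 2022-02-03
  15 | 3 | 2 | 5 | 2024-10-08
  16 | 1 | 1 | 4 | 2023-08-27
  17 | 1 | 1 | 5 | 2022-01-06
SELECT name, category FROM products WHERE category = 'Accessories'

Execution result:
(no rows)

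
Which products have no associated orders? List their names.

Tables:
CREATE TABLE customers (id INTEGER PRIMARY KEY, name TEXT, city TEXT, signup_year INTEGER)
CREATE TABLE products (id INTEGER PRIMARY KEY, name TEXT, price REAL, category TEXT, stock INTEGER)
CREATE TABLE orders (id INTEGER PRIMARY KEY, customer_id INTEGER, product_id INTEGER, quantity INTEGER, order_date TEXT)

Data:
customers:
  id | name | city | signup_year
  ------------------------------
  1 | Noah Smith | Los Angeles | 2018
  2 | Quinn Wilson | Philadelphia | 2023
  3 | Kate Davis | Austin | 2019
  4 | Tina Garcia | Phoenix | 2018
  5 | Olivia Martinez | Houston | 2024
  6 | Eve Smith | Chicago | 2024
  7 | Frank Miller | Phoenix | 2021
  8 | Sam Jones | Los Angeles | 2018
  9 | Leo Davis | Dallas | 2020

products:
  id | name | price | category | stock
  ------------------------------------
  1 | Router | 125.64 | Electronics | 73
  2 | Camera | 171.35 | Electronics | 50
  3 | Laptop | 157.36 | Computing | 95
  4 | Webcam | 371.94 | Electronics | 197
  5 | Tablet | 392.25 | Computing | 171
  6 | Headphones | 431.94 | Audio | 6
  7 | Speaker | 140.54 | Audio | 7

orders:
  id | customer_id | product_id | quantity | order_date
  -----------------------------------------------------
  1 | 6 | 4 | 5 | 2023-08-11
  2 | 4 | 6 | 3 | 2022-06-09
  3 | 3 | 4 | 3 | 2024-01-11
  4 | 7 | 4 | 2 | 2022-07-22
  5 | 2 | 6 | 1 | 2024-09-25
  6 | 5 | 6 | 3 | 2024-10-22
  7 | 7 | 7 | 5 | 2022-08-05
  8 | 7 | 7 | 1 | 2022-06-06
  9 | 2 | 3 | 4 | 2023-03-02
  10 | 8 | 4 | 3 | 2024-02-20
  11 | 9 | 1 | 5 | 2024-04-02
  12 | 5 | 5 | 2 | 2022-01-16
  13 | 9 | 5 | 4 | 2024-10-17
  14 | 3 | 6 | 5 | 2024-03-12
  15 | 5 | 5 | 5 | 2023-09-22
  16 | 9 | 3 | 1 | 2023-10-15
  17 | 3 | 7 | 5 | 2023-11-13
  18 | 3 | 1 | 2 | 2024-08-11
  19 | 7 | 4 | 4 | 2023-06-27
SELECT p.name FROM products p LEFT JOIN orders c ON c.product_id = p.id WHERE c.id IS NULL

Execution result:
Camera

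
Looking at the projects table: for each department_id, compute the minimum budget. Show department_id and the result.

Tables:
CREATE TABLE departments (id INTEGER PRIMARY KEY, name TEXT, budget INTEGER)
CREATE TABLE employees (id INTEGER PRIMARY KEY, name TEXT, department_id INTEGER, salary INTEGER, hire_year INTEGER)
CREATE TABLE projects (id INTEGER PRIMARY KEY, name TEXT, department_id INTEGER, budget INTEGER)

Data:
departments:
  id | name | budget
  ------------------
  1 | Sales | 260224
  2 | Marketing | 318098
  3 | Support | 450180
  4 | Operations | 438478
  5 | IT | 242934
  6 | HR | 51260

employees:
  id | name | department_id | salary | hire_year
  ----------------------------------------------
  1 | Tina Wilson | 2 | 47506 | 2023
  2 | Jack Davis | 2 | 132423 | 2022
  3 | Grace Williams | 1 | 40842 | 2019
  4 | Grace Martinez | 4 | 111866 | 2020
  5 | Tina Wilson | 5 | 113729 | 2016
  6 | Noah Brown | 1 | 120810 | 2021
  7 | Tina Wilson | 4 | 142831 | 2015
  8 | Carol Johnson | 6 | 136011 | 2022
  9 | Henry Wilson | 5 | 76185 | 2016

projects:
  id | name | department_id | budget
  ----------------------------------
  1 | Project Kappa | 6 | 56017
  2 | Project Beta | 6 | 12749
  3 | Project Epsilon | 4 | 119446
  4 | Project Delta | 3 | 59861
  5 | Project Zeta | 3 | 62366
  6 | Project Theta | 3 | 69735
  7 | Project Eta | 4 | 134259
SELECT department_id, MIN(budget) AS min_budget FROM projects GROUP BY department_id

Execution result:
department_id | min_budget
3 | 59861
4 | 119446
6 | 12749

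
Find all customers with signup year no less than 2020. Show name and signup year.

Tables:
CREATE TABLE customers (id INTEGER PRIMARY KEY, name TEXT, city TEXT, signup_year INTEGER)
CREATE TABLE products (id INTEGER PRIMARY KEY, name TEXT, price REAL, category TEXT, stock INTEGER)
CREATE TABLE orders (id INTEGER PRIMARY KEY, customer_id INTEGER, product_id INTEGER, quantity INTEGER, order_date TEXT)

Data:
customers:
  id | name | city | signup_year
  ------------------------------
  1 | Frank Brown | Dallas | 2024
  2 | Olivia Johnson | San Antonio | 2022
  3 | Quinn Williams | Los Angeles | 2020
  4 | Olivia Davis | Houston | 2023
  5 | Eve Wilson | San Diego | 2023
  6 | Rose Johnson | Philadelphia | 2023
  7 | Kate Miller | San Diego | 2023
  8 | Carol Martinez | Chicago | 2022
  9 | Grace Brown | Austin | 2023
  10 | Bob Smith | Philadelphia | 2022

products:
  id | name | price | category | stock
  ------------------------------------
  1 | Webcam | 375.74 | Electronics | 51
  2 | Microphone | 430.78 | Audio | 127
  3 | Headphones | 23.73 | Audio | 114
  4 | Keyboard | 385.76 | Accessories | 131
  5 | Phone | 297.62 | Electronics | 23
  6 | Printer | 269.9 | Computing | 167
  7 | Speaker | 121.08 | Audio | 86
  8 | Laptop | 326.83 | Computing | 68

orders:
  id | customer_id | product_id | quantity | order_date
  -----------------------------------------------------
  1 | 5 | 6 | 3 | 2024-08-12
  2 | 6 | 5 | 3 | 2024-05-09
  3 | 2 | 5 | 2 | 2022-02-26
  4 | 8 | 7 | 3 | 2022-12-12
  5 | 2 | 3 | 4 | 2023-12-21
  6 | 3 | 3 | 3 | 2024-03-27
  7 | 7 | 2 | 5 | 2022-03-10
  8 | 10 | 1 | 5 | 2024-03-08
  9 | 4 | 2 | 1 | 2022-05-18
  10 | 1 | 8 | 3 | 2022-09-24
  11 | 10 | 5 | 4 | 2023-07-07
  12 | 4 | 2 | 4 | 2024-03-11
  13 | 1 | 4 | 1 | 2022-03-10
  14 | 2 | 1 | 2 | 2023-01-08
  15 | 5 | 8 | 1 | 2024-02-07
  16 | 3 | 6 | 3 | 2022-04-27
SELECT name, signup_year FROM customers WHERE signup_year >= 2020

Execution result:
name | signup_year
Frank Brown | 2024
Olivia Johnson | 2022
Quinn Williams | 2020
Olivia Davis | 2023
Eve Wilson | 2023
Rose Johnson | 2023
Kate Miller | 2023
Carol Martinez | 2022
Grace Brown | 2023
Bob Smith | 2022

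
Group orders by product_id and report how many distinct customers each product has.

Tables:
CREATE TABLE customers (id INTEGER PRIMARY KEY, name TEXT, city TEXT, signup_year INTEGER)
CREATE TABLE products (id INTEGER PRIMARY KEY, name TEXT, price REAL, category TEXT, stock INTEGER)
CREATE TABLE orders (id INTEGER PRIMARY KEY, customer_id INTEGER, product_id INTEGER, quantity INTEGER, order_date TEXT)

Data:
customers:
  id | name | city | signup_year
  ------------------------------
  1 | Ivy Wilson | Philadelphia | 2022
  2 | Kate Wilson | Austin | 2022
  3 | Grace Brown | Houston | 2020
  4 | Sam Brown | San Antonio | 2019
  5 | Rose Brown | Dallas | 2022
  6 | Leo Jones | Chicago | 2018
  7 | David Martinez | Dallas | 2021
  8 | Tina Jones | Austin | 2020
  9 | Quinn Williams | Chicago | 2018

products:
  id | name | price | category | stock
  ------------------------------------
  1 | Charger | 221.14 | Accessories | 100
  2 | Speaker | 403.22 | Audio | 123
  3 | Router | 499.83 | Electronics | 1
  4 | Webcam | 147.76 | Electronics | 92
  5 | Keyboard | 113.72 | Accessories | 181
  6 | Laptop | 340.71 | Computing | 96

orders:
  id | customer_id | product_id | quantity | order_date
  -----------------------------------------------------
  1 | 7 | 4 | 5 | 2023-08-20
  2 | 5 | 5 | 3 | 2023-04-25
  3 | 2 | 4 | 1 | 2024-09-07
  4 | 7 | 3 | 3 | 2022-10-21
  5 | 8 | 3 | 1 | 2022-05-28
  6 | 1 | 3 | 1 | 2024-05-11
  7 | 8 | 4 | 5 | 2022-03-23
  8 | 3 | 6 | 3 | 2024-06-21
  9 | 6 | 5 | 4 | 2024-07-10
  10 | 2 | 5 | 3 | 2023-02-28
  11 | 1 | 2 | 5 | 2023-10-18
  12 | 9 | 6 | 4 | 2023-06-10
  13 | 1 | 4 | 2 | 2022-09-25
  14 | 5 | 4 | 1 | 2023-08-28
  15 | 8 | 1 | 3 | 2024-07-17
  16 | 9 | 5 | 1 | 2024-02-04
SELECT product_id, COUNT(DISTINCT customer_id) AS distinct_customer_count FROM orders GROUP BY product_id

Execution result:
product_id | distinct_customer_count
1 | 1
2 | 1
3 | 3
4 | 5
5 | 4
6 | 2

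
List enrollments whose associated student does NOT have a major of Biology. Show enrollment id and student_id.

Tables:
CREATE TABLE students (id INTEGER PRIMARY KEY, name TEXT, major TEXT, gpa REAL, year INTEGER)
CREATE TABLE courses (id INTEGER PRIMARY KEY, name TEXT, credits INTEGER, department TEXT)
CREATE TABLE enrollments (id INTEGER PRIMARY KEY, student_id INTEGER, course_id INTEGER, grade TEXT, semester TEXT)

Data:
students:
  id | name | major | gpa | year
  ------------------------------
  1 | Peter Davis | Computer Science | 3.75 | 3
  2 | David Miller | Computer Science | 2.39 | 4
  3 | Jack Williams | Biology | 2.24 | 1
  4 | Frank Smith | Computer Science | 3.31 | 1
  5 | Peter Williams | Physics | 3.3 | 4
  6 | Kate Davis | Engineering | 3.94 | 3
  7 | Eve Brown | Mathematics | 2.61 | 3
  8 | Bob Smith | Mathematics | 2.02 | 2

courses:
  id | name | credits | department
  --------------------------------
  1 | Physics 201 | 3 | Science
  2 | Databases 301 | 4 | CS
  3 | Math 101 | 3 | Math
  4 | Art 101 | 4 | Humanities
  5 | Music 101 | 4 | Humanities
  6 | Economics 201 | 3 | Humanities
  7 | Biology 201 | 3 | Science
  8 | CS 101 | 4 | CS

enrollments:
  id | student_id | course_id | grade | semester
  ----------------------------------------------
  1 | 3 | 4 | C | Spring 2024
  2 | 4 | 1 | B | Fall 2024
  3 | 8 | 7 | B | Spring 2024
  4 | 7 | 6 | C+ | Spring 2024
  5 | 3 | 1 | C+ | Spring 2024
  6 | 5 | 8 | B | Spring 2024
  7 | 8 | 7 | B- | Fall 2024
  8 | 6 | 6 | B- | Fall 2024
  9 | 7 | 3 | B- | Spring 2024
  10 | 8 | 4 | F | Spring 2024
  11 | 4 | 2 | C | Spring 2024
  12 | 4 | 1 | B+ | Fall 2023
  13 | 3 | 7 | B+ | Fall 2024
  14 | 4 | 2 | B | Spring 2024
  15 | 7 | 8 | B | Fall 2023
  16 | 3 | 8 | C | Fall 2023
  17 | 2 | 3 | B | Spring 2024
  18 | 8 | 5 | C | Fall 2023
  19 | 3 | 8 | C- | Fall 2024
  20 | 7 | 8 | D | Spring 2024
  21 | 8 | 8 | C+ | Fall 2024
SELECT id, student_id FROM enrollments WHERE student_id NOT IN (SELECT id FROM students WHERE major = 'Biology')

Execution result:
id | student_id
2 | 4
3 | 8
4 | 7
6 | 5
7 | 8
8 | 6
9 | 7
10 | 8
11 | 4
12 | 4
14 | 4
15 | 7
17 | 2
18 | 8
20 | 7
21 | 8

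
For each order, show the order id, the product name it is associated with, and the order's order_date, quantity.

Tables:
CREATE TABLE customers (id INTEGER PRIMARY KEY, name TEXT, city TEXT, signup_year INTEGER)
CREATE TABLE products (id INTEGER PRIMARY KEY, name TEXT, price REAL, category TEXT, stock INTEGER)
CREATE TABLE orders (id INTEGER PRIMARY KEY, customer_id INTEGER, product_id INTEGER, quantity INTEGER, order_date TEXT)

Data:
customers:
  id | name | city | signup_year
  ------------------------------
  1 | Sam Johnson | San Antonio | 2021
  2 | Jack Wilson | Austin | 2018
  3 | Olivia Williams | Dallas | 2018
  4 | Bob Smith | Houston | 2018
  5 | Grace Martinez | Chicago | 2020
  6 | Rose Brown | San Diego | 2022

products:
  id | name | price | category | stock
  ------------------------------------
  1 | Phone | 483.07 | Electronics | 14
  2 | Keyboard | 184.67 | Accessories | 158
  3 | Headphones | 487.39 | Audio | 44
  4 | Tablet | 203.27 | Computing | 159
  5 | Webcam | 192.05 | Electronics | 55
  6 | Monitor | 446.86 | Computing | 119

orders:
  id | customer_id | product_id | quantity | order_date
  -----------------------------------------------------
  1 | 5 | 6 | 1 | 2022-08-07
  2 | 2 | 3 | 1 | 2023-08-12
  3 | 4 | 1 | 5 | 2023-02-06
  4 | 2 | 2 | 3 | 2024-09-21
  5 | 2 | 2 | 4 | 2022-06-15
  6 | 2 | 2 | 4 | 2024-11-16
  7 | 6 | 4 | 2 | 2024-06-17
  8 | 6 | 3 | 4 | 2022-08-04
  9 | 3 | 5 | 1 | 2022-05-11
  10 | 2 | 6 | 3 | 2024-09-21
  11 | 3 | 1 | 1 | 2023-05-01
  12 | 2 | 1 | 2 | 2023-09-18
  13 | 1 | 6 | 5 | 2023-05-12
SELECT c.id, p.name AS product, c.order_date, c.quantity FROM orders c JOIN products p ON c.product_id = p.id

Execution result:
id | product | order_date | quantity
1 | Monitor | 2022-08-07 | 1
2 | Headphones | 2023-08-12 | 1
3 | Phone | 2023-02-06 | 5
4 | Keyboard | 2024-09-21 | 3
5 | Keyboard | 2022-06-15 | 4
6 | Keyboard | 2024-11-16 | 4
7 | Tablet | 2024-06-17 | 2
8 | Headphones | 2022-08-04 | 4
9 | Webcam | 2022-05-11 | 1
10 | Monitor | 2024-09-21 | 3
11 | Phone | 2023-05-01 | 1
12 | Phone | 2023-09-18 | 2
13 | Monitor | 2023-05-12 | 5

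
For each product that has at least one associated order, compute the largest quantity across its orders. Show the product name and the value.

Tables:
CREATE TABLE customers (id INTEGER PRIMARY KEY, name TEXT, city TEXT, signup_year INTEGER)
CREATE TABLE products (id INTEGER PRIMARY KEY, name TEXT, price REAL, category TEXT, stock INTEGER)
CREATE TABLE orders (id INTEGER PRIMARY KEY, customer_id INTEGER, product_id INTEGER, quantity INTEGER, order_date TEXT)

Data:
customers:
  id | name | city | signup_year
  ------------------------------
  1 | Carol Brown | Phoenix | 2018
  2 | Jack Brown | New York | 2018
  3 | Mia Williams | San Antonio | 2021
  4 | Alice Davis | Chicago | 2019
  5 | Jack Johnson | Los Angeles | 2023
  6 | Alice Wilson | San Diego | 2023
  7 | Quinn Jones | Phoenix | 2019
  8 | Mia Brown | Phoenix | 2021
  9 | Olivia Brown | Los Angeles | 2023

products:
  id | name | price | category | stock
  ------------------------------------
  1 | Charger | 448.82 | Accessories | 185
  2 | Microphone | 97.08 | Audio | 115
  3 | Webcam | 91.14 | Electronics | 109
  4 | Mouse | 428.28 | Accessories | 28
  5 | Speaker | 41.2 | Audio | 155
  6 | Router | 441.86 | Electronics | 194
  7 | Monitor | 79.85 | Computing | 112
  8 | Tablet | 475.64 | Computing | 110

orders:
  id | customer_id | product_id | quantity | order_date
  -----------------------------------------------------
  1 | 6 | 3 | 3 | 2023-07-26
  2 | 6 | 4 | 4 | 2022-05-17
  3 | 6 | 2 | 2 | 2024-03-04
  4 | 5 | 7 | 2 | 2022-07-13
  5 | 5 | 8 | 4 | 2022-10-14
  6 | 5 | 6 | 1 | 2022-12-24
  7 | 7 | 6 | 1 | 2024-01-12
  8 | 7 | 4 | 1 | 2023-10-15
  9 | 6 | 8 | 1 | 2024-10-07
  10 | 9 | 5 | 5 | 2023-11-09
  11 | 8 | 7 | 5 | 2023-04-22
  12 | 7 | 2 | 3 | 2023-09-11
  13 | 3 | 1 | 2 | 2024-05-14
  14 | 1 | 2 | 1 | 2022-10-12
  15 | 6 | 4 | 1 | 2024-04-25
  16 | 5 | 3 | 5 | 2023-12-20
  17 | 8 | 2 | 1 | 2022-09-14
SELECT p.name, MAX(c.quantity) AS max_quantity FROM orders c JOIN products p ON c.product_id = p.id GROUP BY p.id, p.name

Execution result:
name | max_quantity
Charger | 2
Microphone | 3
Webcam | 5
Mouse | 4
Speaker | 5
Router | 1
Monitor | 5
Tablet | 4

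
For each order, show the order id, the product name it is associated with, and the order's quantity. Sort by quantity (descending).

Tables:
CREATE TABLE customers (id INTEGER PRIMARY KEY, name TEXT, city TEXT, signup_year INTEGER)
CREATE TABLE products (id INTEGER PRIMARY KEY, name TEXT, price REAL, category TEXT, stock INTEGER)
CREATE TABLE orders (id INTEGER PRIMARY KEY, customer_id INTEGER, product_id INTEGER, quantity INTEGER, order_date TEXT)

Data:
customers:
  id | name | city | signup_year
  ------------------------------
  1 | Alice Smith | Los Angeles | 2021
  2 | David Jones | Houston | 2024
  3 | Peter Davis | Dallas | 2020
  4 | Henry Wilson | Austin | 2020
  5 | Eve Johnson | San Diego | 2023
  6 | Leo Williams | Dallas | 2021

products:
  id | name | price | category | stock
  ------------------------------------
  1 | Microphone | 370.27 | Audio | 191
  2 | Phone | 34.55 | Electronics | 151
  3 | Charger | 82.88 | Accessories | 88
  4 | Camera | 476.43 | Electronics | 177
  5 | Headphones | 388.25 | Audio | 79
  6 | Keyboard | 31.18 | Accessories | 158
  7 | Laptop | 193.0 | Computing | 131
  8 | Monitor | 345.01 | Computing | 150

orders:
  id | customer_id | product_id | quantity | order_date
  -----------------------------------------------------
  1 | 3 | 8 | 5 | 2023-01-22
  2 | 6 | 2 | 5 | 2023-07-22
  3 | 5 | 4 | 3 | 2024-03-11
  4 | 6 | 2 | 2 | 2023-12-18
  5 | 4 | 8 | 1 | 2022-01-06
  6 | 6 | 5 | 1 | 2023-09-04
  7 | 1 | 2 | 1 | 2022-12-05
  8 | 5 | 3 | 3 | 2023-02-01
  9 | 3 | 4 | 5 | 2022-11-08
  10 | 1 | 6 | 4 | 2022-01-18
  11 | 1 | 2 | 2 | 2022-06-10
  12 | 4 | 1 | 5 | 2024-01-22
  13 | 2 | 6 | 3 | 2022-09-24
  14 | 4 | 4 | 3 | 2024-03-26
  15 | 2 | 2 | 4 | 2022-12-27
SELECT c.id, p.name AS product, c.quantity FROM orders c JOIN products p ON c.product_id = p.id ORDER BY c.quantity DESC

Execution result:
id | product | quantity
1 | Monitor | 5
2 | Phone | 5
9 | Camera | 5
12 | Microphone | 5
10 | Keyboard | 4
15 | Phone | 4
3 | Camera | 3
8 | Charger | 3
13 | Keyboard | 3
14 | Camera | 3
4 | Phone | 2
11 | Phone | 2
5 | Monitor | 1
6 | Headphones | 1
7 | Phone | 1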